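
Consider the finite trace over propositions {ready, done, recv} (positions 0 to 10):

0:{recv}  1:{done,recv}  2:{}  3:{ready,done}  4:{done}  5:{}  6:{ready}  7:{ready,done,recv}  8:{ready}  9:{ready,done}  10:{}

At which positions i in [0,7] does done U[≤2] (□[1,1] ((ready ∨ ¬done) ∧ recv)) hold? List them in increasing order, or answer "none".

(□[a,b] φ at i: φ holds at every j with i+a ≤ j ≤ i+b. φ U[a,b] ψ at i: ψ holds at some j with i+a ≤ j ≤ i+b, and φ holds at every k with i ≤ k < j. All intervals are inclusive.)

6

Evaluate at each i in [0,7]:
  i=0: ✗ (no rhs in [0,2])
  i=1: ✗ (no rhs in [1,3])
  i=2: ✗ (no rhs in [2,4])
  i=3: ✗ (no rhs in [3,5])
  i=4: ✗ (lhs fails at k=5 before rhs at j=6)
  i=5: ✗ (lhs fails at k=5 before rhs at j=6)
  i=6: ✓ (rhs at j=6)
  i=7: ✗ (no rhs in [7,9])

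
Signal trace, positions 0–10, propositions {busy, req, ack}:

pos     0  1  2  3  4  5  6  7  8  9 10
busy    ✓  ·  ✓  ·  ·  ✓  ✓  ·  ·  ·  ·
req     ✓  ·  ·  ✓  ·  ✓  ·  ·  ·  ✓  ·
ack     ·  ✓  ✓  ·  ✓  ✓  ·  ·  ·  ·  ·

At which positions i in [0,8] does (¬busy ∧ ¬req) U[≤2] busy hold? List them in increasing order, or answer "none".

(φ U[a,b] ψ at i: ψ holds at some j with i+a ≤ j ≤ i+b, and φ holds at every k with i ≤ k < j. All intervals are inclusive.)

0, 1, 2, 4, 5, 6

Evaluate at each i in [0,8]:
  i=0: ✓ (rhs at j=0)
  i=1: ✓ (rhs at j=2; lhs holds on [1,1])
  i=2: ✓ (rhs at j=2)
  i=3: ✗ (lhs fails at k=3 before rhs at j=5)
  i=4: ✓ (rhs at j=5; lhs holds on [4,4])
  i=5: ✓ (rhs at j=5)
  i=6: ✓ (rhs at j=6)
  i=7: ✗ (no rhs in [7,9])
  i=8: ✗ (no rhs in [8,10])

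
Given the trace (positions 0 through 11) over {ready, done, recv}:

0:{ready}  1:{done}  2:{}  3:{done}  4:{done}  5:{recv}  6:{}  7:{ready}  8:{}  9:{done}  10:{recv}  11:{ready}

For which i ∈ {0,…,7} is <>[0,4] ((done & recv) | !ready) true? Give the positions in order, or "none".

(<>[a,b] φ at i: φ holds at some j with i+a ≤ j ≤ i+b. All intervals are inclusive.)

0, 1, 2, 3, 4, 5, 6, 7

Evaluate at each i in [0,7]:
  i=0: ✓ (witness j=1)
  i=1: ✓ (witness j=1)
  i=2: ✓ (witness j=2)
  i=3: ✓ (witness j=3)
  i=4: ✓ (witness j=4)
  i=5: ✓ (witness j=5)
  i=6: ✓ (witness j=6)
  i=7: ✓ (witness j=8)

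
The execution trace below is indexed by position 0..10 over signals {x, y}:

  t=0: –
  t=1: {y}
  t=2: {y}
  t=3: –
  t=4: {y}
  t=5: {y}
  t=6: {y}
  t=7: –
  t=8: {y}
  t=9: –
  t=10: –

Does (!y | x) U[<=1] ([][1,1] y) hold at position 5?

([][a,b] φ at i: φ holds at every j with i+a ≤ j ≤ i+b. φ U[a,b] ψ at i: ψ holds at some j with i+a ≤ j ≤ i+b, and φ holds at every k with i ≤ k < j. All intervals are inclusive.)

Holds

Need some j in [5,6] with [][1,1] y, and (!y | x) at every k in [5,j-1].
  j=5: [][1,1] y holds; no prefix to check → satisfied.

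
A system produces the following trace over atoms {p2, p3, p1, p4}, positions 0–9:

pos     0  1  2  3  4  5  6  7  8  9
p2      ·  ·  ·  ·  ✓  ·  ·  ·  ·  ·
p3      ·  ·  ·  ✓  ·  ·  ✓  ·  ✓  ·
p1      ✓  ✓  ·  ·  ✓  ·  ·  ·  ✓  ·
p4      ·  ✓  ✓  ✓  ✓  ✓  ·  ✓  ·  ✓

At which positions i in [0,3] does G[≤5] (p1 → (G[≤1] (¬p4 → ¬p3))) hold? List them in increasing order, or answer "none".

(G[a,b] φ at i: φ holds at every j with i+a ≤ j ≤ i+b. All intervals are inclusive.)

0, 1, 2

Evaluate at each i in [0,3]:
  i=0: ✓ (all of [0,5])
  i=1: ✓ (all of [1,6])
  i=2: ✓ (all of [2,7])
  i=3: ✗ (fails at j=8)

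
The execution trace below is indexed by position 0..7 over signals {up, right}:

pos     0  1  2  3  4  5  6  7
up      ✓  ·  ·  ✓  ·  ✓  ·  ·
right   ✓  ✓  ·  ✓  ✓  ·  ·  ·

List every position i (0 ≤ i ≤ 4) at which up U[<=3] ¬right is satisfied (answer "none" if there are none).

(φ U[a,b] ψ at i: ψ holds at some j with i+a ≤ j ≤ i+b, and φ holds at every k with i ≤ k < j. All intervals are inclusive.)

2

Evaluate at each i in [0,4]:
  i=0: ✗ (lhs fails at k=1 before rhs at j=2)
  i=1: ✗ (lhs fails at k=1 before rhs at j=2)
  i=2: ✓ (rhs at j=2)
  i=3: ✗ (lhs fails at k=4 before rhs at j=5)
  i=4: ✗ (lhs fails at k=4 before rhs at j=5)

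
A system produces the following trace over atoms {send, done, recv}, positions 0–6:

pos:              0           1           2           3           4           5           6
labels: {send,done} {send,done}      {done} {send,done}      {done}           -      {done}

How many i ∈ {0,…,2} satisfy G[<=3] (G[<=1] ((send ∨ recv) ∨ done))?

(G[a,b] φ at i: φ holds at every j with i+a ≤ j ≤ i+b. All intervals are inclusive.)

1

Evaluate at each i in [0,2]:
  i=0: ✓ (all of [0,3])
  i=1: ✗ (fails at j=4)
  i=2: ✗ (fails at j=4)
Positions where it holds: {0} → 1.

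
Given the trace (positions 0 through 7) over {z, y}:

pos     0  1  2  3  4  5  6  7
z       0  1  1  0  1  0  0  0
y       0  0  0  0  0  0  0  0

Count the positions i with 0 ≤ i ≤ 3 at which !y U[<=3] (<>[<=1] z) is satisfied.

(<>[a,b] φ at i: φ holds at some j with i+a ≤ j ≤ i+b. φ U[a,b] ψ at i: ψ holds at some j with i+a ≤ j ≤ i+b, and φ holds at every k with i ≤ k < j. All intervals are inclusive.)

Evaluate at each i in [0,3]:
  i=0: ✓ (rhs at j=0)
  i=1: ✓ (rhs at j=1)
  i=2: ✓ (rhs at j=2)
  i=3: ✓ (rhs at j=3)
Positions where it holds: {0, 1, 2, 3} → 4.

4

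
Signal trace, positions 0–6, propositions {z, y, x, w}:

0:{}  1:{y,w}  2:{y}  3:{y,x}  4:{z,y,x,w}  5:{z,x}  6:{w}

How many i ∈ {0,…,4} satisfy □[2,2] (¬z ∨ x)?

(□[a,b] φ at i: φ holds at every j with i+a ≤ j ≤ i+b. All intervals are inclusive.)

Evaluate at each i in [0,4]:
  i=0: ✓ (all of [2,2])
  i=1: ✓ (all of [3,3])
  i=2: ✓ (all of [4,4])
  i=3: ✓ (all of [5,5])
  i=4: ✓ (all of [6,6])
Positions where it holds: {0, 1, 2, 3, 4} → 5.

5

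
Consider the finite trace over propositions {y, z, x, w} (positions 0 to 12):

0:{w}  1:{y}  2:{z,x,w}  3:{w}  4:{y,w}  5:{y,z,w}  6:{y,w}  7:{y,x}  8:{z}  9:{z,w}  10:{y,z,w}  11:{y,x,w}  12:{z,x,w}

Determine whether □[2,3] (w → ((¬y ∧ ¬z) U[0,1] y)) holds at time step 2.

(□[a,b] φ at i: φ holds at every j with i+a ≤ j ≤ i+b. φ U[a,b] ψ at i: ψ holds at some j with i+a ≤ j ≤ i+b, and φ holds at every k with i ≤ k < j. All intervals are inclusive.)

Check (w → ((¬y ∧ ¬z) U[0,1] y)) at every j in [4,5]:
  j=4: antecedent true; consequent holds → ✓
  j=5: antecedent true; consequent holds → ✓
All positions satisfy it → formula holds.

True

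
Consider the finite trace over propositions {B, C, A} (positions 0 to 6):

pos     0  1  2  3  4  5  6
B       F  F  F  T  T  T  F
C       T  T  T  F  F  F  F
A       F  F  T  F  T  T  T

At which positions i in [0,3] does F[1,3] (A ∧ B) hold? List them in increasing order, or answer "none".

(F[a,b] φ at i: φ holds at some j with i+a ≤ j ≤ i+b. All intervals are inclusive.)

1, 2, 3

Evaluate at each i in [0,3]:
  i=0: ✗ (none in [1,3])
  i=1: ✓ (witness j=4)
  i=2: ✓ (witness j=4)
  i=3: ✓ (witness j=4)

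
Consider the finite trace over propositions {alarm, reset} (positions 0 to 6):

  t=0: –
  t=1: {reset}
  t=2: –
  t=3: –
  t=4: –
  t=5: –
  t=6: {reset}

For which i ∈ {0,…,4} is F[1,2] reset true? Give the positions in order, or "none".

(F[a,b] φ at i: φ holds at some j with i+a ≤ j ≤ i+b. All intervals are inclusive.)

0, 4

Evaluate at each i in [0,4]:
  i=0: ✓ (witness j=1)
  i=1: ✗ (none in [2,3])
  i=2: ✗ (none in [3,4])
  i=3: ✗ (none in [4,5])
  i=4: ✓ (witness j=6)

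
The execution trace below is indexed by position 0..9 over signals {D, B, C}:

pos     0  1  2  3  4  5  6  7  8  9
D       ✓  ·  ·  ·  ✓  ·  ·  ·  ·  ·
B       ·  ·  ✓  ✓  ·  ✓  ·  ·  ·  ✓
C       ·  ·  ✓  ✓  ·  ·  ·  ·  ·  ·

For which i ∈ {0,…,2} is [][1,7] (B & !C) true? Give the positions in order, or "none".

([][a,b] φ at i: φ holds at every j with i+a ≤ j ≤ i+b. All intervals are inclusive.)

Evaluate at each i in [0,2]:
  i=0: ✗ (fails at j=1)
  i=1: ✗ (fails at j=2)
  i=2: ✗ (fails at j=3)

none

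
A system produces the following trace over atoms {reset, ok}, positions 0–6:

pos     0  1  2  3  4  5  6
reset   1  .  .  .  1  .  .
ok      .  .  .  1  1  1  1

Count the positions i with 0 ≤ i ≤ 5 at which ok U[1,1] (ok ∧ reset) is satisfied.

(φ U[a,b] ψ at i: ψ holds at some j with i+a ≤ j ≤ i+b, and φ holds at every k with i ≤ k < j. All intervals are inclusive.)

1

Evaluate at each i in [0,5]:
  i=0: ✗ (no rhs in [1,1])
  i=1: ✗ (no rhs in [2,2])
  i=2: ✗ (no rhs in [3,3])
  i=3: ✓ (rhs at j=4; lhs holds on [3,3])
  i=4: ✗ (no rhs in [5,5])
  i=5: ✗ (no rhs in [6,6])
Positions where it holds: {3} → 1.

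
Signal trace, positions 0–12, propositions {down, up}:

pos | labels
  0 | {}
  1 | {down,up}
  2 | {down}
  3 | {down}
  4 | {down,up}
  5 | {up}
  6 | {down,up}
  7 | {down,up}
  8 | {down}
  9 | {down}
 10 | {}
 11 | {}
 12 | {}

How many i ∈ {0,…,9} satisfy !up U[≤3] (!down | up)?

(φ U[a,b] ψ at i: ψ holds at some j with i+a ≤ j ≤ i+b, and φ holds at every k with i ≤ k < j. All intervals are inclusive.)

10

Evaluate at each i in [0,9]:
  i=0: ✓ (rhs at j=0)
  i=1: ✓ (rhs at j=1)
  i=2: ✓ (rhs at j=4; lhs holds on [2,3])
  i=3: ✓ (rhs at j=4; lhs holds on [3,3])
  i=4: ✓ (rhs at j=4)
  i=5: ✓ (rhs at j=5)
  i=6: ✓ (rhs at j=6)
  i=7: ✓ (rhs at j=7)
  i=8: ✓ (rhs at j=10; lhs holds on [8,9])
  i=9: ✓ (rhs at j=10; lhs holds on [9,9])
Positions where it holds: {0, 1, 2, 3, 4, 5, 6, 7, 8, 9} → 10.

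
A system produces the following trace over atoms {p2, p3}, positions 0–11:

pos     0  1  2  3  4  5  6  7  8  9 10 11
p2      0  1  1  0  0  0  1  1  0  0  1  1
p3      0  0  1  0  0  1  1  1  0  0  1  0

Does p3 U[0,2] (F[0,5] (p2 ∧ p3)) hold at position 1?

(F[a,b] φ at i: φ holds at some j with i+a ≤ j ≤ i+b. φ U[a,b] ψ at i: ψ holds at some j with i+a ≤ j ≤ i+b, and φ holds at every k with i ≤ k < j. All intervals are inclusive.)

True

Need some j in [1,3] with F[0,5] (p2 ∧ p3), and p3 at every k in [1,j-1].
  j=1: F[0,5] (p2 ∧ p3) holds; no prefix to check → satisfied.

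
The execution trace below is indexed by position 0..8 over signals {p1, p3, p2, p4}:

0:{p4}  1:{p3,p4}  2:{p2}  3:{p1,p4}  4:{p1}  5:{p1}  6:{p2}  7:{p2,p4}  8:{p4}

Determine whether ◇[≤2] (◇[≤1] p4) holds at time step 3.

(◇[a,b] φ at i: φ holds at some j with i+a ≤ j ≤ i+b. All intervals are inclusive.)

True

Check ◇[≤1] p4 at each j in [3,5]:
  j=3: holds (witness at 3)
  j=4: fails (none in [4,5])
  j=5: fails (none in [5,6])
Found at j=3 → formula holds.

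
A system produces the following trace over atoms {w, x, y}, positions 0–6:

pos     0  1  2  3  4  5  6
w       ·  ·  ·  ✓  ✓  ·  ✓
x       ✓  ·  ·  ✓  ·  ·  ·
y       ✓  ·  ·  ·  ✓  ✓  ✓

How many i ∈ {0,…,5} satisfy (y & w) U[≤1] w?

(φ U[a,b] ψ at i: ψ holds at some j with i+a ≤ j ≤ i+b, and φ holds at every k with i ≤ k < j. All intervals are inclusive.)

2

Evaluate at each i in [0,5]:
  i=0: ✗ (no rhs in [0,1])
  i=1: ✗ (no rhs in [1,2])
  i=2: ✗ (lhs fails at k=2 before rhs at j=3)
  i=3: ✓ (rhs at j=3)
  i=4: ✓ (rhs at j=4)
  i=5: ✗ (lhs fails at k=5 before rhs at j=6)
Positions where it holds: {3, 4} → 2.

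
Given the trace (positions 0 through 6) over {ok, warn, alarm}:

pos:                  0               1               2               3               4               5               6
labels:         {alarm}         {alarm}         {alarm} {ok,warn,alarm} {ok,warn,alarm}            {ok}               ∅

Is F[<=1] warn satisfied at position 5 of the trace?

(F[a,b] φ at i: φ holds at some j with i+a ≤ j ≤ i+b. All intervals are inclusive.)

False

Check warn at each j in [5,6]:
  j=5: false
  j=6: false
No position in the window satisfies it → formula fails.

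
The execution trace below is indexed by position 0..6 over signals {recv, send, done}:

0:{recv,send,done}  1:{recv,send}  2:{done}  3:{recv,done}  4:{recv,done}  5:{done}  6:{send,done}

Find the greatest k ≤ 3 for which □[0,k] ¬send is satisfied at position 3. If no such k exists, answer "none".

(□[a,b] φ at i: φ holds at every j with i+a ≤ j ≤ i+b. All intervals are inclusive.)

¬send must hold from j=3 onward; find where it first fails.
  j=3: holds
  j=4: holds
  j=5: holds
  j=6: fails
Holds on [3,5], so largest k = 2.

2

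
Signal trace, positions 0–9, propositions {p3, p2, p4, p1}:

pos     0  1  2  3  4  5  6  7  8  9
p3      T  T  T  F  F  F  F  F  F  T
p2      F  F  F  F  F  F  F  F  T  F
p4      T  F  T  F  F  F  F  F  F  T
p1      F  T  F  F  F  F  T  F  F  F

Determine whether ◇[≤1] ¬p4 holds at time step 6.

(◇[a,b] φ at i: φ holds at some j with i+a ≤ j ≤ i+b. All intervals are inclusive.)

True

Check ¬p4 at each j in [6,7]:
  j=6: true
  j=7: true
Found at j=6 → formula holds.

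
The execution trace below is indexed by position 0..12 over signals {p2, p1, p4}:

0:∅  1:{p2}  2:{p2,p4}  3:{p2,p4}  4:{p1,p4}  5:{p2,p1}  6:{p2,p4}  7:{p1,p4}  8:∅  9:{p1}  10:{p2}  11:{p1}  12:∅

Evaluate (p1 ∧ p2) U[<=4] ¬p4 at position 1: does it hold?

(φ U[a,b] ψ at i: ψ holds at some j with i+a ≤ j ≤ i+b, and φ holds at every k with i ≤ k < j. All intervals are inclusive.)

Need some j in [1,5] with ¬p4, and (p1 ∧ p2) at every k in [1,j-1].
  j=1: ¬p4 holds; no prefix to check → satisfied.

True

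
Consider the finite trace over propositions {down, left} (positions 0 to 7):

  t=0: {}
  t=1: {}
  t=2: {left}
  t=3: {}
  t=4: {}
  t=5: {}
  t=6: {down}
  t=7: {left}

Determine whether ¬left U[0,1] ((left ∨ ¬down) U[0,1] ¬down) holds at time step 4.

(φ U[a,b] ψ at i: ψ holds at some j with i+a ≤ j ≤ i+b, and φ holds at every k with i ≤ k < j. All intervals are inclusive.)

Need some j in [4,5] with ((left ∨ ¬down) U[0,1] ¬down), and ¬left at every k in [4,j-1].
  j=4: ((left ∨ ¬down) U[0,1] ¬down) holds; no prefix to check → satisfied.

Holds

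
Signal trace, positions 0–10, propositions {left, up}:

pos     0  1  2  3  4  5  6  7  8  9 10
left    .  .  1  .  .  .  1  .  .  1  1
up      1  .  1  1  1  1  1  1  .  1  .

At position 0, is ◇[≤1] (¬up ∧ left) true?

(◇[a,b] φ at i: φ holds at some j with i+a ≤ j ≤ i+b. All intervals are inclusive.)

Check (¬up ∧ left) at each j in [0,1]:
  j=0: false
  j=1: false
No position in the window satisfies it → formula fails.

Does not hold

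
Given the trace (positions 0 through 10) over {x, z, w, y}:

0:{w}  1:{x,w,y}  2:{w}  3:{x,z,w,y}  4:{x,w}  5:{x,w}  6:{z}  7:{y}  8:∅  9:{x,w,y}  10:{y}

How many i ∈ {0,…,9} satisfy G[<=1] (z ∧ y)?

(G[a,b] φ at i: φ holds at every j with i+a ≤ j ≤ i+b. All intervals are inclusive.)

Evaluate at each i in [0,9]:
  i=0: ✗ (fails at j=0)
  i=1: ✗ (fails at j=1)
  i=2: ✗ (fails at j=2)
  i=3: ✗ (fails at j=4)
  i=4: ✗ (fails at j=4)
  i=5: ✗ (fails at j=5)
  i=6: ✗ (fails at j=6)
  i=7: ✗ (fails at j=7)
  i=8: ✗ (fails at j=8)
  i=9: ✗ (fails at j=9)
Positions where it holds: {} → 0.

0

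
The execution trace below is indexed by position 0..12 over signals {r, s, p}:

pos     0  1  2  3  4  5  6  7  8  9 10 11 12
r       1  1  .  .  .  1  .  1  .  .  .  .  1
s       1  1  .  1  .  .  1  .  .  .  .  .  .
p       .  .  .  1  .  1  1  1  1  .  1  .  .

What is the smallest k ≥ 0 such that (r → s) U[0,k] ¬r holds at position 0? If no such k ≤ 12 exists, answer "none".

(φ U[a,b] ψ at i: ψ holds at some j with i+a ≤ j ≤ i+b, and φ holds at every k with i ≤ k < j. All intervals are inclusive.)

2

Need earliest j ≥ 0 with ¬r, and (r → s) at every k in [0,j-1].
  j=0: rhs fails.
  j=1: rhs fails.
  j=2: rhs holds; lhs holds on [0,1]. k = 2.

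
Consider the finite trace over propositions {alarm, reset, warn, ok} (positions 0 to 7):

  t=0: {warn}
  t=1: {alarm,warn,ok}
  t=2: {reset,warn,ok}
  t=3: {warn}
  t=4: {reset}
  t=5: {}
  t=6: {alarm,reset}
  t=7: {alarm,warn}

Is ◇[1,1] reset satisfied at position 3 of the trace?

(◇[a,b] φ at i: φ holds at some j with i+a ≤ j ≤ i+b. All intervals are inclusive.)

True

Check reset at each j in [4,4]:
  j=4: true
Found at j=4 → formula holds.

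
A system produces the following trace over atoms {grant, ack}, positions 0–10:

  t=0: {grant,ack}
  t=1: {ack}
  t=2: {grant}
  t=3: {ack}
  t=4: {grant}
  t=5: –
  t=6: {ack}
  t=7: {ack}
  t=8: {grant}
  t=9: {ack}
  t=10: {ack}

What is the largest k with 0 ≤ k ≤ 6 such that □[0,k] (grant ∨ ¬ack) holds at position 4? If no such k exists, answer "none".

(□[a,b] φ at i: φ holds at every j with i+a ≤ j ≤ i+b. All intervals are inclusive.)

1

(grant ∨ ¬ack) must hold from j=4 onward; find where it first fails.
  j=4: holds
  j=5: holds
  j=6: fails
Holds on [4,5], so largest k = 1.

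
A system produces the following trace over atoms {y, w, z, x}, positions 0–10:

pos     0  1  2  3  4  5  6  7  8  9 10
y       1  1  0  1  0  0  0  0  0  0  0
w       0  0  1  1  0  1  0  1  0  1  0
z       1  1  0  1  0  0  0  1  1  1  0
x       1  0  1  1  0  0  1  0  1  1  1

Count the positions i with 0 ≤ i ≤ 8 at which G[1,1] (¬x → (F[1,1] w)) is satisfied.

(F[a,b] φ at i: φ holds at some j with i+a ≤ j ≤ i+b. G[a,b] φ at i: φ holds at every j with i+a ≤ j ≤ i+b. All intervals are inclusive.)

7

Evaluate at each i in [0,8]:
  i=0: ✓ (all of [1,1])
  i=1: ✓ (all of [2,2])
  i=2: ✓ (all of [3,3])
  i=3: ✓ (all of [4,4])
  i=4: ✗ (fails at j=5)
  i=5: ✓ (all of [6,6])
  i=6: ✗ (fails at j=7)
  i=7: ✓ (all of [8,8])
  i=8: ✓ (all of [9,9])
Positions where it holds: {0, 1, 2, 3, 5, 7, 8} → 7.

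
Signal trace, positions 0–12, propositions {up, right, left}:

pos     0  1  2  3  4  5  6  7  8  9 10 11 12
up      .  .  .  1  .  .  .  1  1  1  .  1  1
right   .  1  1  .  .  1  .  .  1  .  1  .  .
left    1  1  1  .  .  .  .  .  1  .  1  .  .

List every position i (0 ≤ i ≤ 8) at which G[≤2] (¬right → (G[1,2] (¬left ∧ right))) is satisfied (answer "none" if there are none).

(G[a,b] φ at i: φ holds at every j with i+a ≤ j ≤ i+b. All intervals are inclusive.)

Evaluate at each i in [0,8]:
  i=0: ✗ (fails at j=0)
  i=1: ✗ (fails at j=3)
  i=2: ✗ (fails at j=3)
  i=3: ✗ (fails at j=3)
  i=4: ✗ (fails at j=4)
  i=5: ✗ (fails at j=6)
  i=6: ✗ (fails at j=6)
  i=7: ✗ (fails at j=7)
  i=8: ✗ (fails at j=9)

none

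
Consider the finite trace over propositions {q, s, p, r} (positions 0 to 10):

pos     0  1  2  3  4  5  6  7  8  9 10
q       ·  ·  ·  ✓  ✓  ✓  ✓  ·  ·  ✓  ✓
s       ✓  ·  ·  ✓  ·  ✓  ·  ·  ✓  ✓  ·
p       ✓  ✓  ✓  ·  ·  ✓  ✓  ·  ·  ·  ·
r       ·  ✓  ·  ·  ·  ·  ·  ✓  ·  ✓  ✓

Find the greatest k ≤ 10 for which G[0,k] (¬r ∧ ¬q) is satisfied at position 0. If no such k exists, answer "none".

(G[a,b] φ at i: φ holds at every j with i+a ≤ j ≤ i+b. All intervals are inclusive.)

(¬r ∧ ¬q) must hold from j=0 onward; find where it first fails.
  j=0: holds
  j=1: fails
Holds on [0,0], so largest k = 0.

0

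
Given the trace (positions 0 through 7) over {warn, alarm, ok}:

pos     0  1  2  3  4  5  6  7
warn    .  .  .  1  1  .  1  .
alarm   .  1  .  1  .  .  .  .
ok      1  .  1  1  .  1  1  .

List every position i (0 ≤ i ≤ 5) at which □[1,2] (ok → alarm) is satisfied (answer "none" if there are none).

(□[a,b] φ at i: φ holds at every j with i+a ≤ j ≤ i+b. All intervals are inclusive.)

2

Evaluate at each i in [0,5]:
  i=0: ✗ (fails at j=2)
  i=1: ✗ (fails at j=2)
  i=2: ✓ (all of [3,4])
  i=3: ✗ (fails at j=5)
  i=4: ✗ (fails at j=5)
  i=5: ✗ (fails at j=6)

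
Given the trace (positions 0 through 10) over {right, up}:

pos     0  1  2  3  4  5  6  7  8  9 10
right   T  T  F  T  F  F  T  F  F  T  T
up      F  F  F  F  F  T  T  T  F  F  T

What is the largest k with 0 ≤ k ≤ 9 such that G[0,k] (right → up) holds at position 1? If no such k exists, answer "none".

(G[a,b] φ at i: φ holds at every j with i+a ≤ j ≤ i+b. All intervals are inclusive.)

(right → up) must hold from j=1 onward; find where it first fails.
  j=1: fails → no k works.

none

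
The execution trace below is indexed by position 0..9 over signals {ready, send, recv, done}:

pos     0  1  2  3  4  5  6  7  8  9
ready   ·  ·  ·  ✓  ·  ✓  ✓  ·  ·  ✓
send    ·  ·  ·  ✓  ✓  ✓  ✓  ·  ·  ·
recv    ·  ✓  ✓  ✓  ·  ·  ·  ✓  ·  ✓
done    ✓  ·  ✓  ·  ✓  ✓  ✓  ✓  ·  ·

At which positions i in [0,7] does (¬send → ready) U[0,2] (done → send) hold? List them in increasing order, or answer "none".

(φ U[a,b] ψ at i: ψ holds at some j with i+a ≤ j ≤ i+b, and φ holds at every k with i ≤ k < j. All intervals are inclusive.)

Evaluate at each i in [0,7]:
  i=0: ✗ (lhs fails at k=0 before rhs at j=1)
  i=1: ✓ (rhs at j=1)
  i=2: ✗ (lhs fails at k=2 before rhs at j=3)
  i=3: ✓ (rhs at j=3)
  i=4: ✓ (rhs at j=4)
  i=5: ✓ (rhs at j=5)
  i=6: ✓ (rhs at j=6)
  i=7: ✗ (lhs fails at k=7 before rhs at j=8)

1, 3, 4, 5, 6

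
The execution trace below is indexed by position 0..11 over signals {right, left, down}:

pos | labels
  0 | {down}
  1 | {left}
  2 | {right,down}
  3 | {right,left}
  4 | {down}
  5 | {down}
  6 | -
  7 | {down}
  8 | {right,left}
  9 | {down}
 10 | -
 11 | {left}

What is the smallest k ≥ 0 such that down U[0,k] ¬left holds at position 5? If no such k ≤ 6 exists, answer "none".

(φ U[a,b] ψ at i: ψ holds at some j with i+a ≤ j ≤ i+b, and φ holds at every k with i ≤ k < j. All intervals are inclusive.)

Need earliest j ≥ 5 with ¬left, and down at every k in [5,j-1].
  j=5: rhs holds (empty prefix). k = 0.

0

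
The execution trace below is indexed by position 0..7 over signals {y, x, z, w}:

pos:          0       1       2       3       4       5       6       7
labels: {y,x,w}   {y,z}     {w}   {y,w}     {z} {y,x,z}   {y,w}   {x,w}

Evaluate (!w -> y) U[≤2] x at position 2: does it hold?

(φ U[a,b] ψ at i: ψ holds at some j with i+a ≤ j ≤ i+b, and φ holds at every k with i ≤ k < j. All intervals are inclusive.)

No

Need some j in [2,4] with x, and (!w -> y) at every k in [2,j-1].
  j=2: x false.
  j=3: x false.
  j=4: x false.
No j in the window works → until fails.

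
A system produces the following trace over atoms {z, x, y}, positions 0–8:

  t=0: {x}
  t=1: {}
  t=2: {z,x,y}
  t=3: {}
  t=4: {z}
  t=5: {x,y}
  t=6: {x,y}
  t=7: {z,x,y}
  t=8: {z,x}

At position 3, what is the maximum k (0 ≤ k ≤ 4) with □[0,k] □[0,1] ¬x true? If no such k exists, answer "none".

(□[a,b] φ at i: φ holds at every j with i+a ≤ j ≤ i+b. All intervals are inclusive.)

0

□[0,1] ¬x must hold from j=3 onward; find where it first fails.
  j=3: holds
  j=4: fails
Holds on [3,3], so largest k = 0.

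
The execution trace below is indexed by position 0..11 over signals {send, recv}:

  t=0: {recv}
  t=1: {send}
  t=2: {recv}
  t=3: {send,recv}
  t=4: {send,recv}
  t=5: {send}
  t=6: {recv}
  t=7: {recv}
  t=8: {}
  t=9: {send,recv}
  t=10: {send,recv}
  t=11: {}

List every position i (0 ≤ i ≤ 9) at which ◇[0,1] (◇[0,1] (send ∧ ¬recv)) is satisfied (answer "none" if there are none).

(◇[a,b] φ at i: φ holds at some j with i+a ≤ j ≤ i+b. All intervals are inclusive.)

0, 1, 3, 4, 5

Evaluate at each i in [0,9]:
  i=0: ✓ (witness j=0)
  i=1: ✓ (witness j=1)
  i=2: ✗ (none in [2,3])
  i=3: ✓ (witness j=4)
  i=4: ✓ (witness j=4)
  i=5: ✓ (witness j=5)
  i=6: ✗ (none in [6,7])
  i=7: ✗ (none in [7,8])
  i=8: ✗ (none in [8,9])
  i=9: ✗ (none in [9,10])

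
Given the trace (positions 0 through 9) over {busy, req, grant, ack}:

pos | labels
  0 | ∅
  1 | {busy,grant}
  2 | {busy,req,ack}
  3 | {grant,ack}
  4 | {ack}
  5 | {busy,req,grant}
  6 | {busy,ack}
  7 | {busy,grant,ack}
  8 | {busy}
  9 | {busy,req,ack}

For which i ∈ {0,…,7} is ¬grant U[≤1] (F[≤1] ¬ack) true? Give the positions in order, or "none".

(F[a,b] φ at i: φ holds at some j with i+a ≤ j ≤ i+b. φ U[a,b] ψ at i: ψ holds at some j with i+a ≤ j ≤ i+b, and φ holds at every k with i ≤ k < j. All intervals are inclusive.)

Evaluate at each i in [0,7]:
  i=0: ✓ (rhs at j=0)
  i=1: ✓ (rhs at j=1)
  i=2: ✗ (no rhs in [2,3])
  i=3: ✗ (lhs fails at k=3 before rhs at j=4)
  i=4: ✓ (rhs at j=4)
  i=5: ✓ (rhs at j=5)
  i=6: ✓ (rhs at j=7; lhs holds on [6,6])
  i=7: ✓ (rhs at j=7)

0, 1, 4, 5, 6, 7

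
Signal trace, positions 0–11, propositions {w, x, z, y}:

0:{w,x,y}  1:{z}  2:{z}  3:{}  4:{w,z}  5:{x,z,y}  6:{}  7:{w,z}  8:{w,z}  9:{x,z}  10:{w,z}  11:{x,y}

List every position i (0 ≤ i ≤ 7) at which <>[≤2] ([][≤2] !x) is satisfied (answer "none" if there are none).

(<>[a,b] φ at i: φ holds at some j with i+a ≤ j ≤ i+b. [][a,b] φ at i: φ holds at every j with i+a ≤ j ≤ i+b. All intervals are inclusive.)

0, 1, 2, 4, 5, 6

Evaluate at each i in [0,7]:
  i=0: ✓ (witness j=1)
  i=1: ✓ (witness j=1)
  i=2: ✓ (witness j=2)
  i=3: ✗ (none in [3,5])
  i=4: ✓ (witness j=6)
  i=5: ✓ (witness j=6)
  i=6: ✓ (witness j=6)
  i=7: ✗ (none in [7,9])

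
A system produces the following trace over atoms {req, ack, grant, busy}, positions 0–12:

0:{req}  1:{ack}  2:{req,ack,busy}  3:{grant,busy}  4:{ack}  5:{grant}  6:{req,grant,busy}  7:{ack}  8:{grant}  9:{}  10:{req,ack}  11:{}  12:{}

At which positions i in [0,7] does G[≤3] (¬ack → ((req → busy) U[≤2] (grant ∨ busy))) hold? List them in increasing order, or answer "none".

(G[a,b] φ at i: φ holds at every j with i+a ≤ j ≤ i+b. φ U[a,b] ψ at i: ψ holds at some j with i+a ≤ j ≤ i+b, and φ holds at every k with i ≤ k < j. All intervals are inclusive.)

1, 2, 3, 4, 5

Evaluate at each i in [0,7]:
  i=0: ✗ (fails at j=0)
  i=1: ✓ (all of [1,4])
  i=2: ✓ (all of [2,5])
  i=3: ✓ (all of [3,6])
  i=4: ✓ (all of [4,7])
  i=5: ✓ (all of [5,8])
  i=6: ✗ (fails at j=9)
  i=7: ✗ (fails at j=9)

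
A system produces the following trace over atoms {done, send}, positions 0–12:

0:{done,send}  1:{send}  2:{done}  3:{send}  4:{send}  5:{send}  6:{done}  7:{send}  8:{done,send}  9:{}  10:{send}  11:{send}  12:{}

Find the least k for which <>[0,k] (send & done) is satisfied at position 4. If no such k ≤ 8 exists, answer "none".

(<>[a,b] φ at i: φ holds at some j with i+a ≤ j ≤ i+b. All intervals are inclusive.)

4

Scan j = 4,5,… for (send & done):
  j=4: fails
  j=5: fails
  j=6: fails
  j=7: fails
  j=8: holds
First hit at j=8, so smallest k = 8-4 = 4.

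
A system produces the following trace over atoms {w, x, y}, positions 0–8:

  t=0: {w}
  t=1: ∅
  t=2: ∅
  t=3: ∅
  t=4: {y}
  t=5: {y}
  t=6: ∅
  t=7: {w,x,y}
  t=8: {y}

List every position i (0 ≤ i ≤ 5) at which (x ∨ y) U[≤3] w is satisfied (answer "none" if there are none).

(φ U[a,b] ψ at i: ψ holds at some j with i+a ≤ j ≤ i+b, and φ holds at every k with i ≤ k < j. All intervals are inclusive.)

Evaluate at each i in [0,5]:
  i=0: ✓ (rhs at j=0)
  i=1: ✗ (no rhs in [1,4])
  i=2: ✗ (no rhs in [2,5])
  i=3: ✗ (no rhs in [3,6])
  i=4: ✗ (lhs fails at k=6 before rhs at j=7)
  i=5: ✗ (lhs fails at k=6 before rhs at j=7)

0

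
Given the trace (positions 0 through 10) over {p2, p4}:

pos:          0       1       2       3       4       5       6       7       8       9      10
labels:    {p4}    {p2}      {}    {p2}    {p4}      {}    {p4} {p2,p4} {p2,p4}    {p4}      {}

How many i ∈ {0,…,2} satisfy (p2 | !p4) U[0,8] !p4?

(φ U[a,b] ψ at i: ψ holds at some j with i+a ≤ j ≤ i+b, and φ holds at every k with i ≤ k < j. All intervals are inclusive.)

2

Evaluate at each i in [0,2]:
  i=0: ✗ (lhs fails at k=0 before rhs at j=1)
  i=1: ✓ (rhs at j=1)
  i=2: ✓ (rhs at j=2)
Positions where it holds: {1, 2} → 2.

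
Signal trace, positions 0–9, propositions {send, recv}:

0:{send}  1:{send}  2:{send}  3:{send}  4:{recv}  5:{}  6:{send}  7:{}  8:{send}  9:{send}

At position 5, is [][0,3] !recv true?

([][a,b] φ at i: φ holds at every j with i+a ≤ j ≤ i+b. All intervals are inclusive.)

Check !recv at every j in [5,8]:
  j=5: true
  j=6: true
  j=7: true
  j=8: true
All positions satisfy it → formula holds.

Yes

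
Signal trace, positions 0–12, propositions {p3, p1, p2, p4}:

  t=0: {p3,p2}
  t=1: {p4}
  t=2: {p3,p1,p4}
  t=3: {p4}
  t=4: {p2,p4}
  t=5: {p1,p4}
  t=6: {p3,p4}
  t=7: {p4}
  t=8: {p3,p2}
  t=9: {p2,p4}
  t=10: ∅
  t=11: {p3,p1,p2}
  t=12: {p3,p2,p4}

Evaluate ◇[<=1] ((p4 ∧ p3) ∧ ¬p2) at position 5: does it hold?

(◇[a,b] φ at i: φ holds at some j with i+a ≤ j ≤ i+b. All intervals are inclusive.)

Yes

Check ((p4 ∧ p3) ∧ ¬p2) at each j in [5,6]:
  j=5: false
  j=6: true
Found at j=6 → formula holds.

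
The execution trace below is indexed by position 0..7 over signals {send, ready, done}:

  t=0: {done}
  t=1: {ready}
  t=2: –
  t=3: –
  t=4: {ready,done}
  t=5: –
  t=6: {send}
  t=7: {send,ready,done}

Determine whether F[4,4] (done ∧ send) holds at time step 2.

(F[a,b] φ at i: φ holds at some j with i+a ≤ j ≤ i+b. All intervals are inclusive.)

Check (done ∧ send) at each j in [6,6]:
  j=6: false
No position in the window satisfies it → formula fails.

Does not hold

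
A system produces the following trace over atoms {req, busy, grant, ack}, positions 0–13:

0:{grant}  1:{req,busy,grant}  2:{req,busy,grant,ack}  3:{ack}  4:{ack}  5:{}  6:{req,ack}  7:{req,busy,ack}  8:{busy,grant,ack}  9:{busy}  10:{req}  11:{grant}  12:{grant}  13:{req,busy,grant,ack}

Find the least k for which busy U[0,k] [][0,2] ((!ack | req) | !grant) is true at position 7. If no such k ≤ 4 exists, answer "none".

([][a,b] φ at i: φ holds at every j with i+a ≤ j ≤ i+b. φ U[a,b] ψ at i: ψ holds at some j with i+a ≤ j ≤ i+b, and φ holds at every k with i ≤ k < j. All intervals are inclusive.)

2

Need earliest j ≥ 7 with [][0,2] ((!ack | req) | !grant), and busy at every k in [7,j-1].
  j=7: rhs fails.
  j=8: rhs fails.
  j=9: rhs holds; lhs holds on [7,8]. k = 2.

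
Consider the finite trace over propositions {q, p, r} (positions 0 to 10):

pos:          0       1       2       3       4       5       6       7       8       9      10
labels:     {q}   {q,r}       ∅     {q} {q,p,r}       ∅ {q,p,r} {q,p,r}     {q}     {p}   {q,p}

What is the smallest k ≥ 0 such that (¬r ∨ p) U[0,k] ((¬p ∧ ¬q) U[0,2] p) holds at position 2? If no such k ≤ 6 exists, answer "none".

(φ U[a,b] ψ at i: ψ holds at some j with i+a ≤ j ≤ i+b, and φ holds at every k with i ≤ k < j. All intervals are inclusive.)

2

Need earliest j ≥ 2 with ((¬p ∧ ¬q) U[0,2] p), and (¬r ∨ p) at every k in [2,j-1].
  j=2: rhs fails.
  j=3: rhs fails.
  j=4: rhs holds; lhs holds on [2,3]. k = 2.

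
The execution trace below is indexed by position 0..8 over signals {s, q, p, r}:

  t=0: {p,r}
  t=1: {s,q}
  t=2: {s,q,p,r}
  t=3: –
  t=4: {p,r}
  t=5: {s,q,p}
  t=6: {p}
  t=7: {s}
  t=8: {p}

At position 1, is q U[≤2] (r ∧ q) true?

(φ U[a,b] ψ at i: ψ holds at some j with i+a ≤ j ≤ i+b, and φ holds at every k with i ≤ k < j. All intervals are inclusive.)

Need some j in [1,3] with (r ∧ q), and q at every k in [1,j-1].
  j=1: (r ∧ q) false.
  j=2: (r ∧ q) holds; q holds at every k in [1,1] → satisfied.

Holds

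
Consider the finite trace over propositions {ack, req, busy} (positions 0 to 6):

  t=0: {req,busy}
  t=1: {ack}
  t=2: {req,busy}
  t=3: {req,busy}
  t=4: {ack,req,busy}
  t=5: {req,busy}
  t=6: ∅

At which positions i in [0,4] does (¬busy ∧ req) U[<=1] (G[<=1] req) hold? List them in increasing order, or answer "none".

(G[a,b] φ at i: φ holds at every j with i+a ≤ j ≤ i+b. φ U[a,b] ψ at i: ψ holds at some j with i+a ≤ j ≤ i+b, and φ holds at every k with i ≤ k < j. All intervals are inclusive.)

Evaluate at each i in [0,4]:
  i=0: ✗ (no rhs in [0,1])
  i=1: ✗ (lhs fails at k=1 before rhs at j=2)
  i=2: ✓ (rhs at j=2)
  i=3: ✓ (rhs at j=3)
  i=4: ✓ (rhs at j=4)

2, 3, 4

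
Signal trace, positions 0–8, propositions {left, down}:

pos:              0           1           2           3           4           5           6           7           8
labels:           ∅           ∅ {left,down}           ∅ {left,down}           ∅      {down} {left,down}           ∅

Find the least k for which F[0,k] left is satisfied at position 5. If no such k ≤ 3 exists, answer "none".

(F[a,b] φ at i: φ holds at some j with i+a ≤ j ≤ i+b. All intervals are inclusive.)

Scan j = 5,6,… for left:
  j=5: fails
  j=6: fails
  j=7: holds
First hit at j=7, so smallest k = 7-5 = 2.

2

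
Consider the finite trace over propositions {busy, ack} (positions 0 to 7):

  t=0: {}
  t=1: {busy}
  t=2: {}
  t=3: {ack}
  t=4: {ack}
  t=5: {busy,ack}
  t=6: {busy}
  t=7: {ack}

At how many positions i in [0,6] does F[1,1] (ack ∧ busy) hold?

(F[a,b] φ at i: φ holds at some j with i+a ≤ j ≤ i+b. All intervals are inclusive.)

Evaluate at each i in [0,6]:
  i=0: ✗ (none in [1,1])
  i=1: ✗ (none in [2,2])
  i=2: ✗ (none in [3,3])
  i=3: ✗ (none in [4,4])
  i=4: ✓ (witness j=5)
  i=5: ✗ (none in [6,6])
  i=6: ✗ (none in [7,7])
Positions where it holds: {4} → 1.

1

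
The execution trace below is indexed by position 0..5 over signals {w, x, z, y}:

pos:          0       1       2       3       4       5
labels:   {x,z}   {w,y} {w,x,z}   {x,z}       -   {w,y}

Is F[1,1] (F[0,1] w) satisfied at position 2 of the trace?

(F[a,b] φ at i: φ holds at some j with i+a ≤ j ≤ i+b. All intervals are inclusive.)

Check F[0,1] w at each j in [3,3]:
  j=3: fails (none in [3,4])
No position in the window satisfies it → formula fails.

False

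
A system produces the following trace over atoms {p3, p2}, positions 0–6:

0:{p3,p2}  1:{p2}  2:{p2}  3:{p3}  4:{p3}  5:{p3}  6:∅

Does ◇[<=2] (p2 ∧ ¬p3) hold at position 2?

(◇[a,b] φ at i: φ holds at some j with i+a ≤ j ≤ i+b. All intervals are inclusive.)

Check (p2 ∧ ¬p3) at each j in [2,4]:
  j=2: true
  j=3: false
  j=4: false
Found at j=2 → formula holds.

Yes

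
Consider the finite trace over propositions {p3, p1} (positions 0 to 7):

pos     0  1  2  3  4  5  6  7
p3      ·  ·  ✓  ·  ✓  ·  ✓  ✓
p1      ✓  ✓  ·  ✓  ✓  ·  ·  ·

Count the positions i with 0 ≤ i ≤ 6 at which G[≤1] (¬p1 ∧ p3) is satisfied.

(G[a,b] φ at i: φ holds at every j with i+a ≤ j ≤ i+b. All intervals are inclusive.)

1

Evaluate at each i in [0,6]:
  i=0: ✗ (fails at j=0)
  i=1: ✗ (fails at j=1)
  i=2: ✗ (fails at j=3)
  i=3: ✗ (fails at j=3)
  i=4: ✗ (fails at j=4)
  i=5: ✗ (fails at j=5)
  i=6: ✓ (all of [6,7])
Positions where it holds: {6} → 1.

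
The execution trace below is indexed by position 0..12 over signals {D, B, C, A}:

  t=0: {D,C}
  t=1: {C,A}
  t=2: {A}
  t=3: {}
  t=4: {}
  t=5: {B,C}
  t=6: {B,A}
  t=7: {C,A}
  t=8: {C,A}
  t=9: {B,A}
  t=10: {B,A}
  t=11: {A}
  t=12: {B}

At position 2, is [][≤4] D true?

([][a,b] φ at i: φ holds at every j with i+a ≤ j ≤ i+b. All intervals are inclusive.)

No

Check D at every j in [2,6]:
  j=2: false
  j=3: false
  j=4: false
  j=5: false
  j=6: false
Fails at j=2 → formula fails.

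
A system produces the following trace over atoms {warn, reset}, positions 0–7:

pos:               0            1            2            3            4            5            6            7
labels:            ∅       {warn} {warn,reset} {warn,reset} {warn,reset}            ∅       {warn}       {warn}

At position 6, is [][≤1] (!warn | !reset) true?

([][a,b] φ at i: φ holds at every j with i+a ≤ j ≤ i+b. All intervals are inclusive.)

True

Check (!warn | !reset) at every j in [6,7]:
  j=6: true
  j=7: true
All positions satisfy it → formula holds.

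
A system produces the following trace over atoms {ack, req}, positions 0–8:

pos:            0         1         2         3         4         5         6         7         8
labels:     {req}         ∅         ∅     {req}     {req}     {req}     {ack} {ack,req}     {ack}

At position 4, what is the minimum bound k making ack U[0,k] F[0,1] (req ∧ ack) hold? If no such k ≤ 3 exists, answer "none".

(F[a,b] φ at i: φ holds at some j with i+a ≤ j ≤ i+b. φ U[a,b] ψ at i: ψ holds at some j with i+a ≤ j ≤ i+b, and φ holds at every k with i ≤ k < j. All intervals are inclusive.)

none

Need earliest j ≥ 4 with F[0,1] (req ∧ ack), and ack at every k in [4,j-1].
  j=4: rhs fails.
  j=5: rhs fails.
  j=6: rhs holds but lhs fails at k=4.
  j=7: rhs holds but lhs fails at k=4.
No witness within the range → none.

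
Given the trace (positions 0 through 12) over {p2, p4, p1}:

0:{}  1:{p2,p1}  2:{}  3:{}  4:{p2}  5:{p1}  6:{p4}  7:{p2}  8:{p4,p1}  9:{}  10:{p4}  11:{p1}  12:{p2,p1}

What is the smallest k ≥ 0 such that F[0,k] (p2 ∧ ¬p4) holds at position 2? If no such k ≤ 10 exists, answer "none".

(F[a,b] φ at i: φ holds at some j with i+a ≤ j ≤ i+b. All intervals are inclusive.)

Scan j = 2,3,… for (p2 ∧ ¬p4):
  j=2: fails
  j=3: fails
  j=4: holds
First hit at j=4, so smallest k = 4-2 = 2.

2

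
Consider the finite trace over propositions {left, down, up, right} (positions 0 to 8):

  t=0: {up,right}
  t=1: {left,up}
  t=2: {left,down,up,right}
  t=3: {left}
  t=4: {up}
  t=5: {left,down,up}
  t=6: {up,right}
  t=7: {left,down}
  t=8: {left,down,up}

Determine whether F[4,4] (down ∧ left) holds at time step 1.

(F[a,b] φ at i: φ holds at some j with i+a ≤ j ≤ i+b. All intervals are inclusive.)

True

Check (down ∧ left) at each j in [5,5]:
  j=5: true
Found at j=5 → formula holds.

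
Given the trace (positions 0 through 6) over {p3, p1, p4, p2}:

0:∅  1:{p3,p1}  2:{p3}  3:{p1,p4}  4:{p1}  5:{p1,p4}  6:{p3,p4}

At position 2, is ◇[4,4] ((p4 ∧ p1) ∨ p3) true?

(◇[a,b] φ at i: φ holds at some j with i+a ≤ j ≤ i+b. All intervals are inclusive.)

Yes

Check ((p4 ∧ p1) ∨ p3) at each j in [6,6]:
  j=6: true
Found at j=6 → formula holds.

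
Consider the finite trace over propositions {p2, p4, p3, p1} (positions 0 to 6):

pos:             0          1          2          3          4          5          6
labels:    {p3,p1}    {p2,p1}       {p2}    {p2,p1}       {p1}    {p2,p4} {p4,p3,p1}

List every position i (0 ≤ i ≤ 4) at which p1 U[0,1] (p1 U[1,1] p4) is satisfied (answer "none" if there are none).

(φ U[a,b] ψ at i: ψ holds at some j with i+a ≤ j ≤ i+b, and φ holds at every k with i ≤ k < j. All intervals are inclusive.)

Evaluate at each i in [0,4]:
  i=0: ✗ (no rhs in [0,1])
  i=1: ✗ (no rhs in [1,2])
  i=2: ✗ (no rhs in [2,3])
  i=3: ✓ (rhs at j=4; lhs holds on [3,3])
  i=4: ✓ (rhs at j=4)

3, 4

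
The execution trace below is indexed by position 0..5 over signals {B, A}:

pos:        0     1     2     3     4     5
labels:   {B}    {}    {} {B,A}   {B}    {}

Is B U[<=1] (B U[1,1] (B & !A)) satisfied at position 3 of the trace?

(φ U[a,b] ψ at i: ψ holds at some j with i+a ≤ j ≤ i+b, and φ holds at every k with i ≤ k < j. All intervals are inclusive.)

Holds

Need some j in [3,4] with (B U[1,1] (B & !A)), and B at every k in [3,j-1].
  j=3: (B U[1,1] (B & !A)) holds; no prefix to check → satisfied.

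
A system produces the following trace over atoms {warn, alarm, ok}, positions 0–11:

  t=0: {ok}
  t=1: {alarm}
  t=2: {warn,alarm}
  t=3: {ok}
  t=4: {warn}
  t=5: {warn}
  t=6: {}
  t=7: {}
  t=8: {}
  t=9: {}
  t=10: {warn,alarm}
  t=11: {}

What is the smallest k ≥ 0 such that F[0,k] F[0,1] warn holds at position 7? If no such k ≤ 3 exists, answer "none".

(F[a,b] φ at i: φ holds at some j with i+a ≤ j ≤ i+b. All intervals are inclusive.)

Scan j = 7,8,… for F[0,1] warn:
  j=7: fails
  j=8: fails
  j=9: holds
First hit at j=9, so smallest k = 9-7 = 2.

2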